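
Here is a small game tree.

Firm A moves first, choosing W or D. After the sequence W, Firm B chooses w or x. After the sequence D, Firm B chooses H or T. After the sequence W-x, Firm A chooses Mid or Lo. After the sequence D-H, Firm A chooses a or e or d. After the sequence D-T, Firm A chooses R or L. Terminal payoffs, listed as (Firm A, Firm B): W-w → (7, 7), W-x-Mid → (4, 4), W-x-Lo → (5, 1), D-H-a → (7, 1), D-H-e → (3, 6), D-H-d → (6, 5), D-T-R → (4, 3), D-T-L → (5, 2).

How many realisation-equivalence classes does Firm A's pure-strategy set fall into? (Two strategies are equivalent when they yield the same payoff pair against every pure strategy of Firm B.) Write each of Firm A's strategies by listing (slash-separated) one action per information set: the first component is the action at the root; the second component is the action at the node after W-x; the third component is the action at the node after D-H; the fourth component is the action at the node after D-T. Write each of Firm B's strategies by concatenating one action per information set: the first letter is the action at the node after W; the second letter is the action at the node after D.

8

Firm A has 24 pure strategies: W/Mid/a/R, W/Mid/a/L, W/Mid/e/R, W/Mid/e/L, W/Mid/d/R, W/Mid/d/L, W/Lo/a/R, W/Lo/a/L, W/Lo/e/R, W/Lo/e/L, W/Lo/d/R, W/Lo/d/L, D/Mid/a/R, D/Mid/a/L, D/Mid/e/R, D/Mid/e/L, D/Mid/d/R, D/Mid/d/L, D/Lo/a/R, D/Lo/a/L, D/Lo/e/R, D/Lo/e/L, D/Lo/d/R, D/Lo/d/L. Columns: wH, wT, xH, xT.
{W/Mid/a/R, W/Mid/a/L, W/Mid/e/R, W/Mid/e/L, W/Mid/d/R, W/Mid/d/L} → row (7,7) (7,7) (4,4) (4,4)
{W/Lo/a/R, W/Lo/a/L, W/Lo/e/R, W/Lo/e/L, W/Lo/d/R, W/Lo/d/L} → row (7,7) (7,7) (5,1) (5,1)
{D/Mid/a/R, D/Lo/a/R} → row (7,1) (4,3) (7,1) (4,3)
{D/Mid/a/L, D/Lo/a/L} → row (7,1) (5,2) (7,1) (5,2)
{D/Mid/e/R, D/Lo/e/R} → row (3,6) (4,3) (3,6) (4,3)
{D/Mid/e/L, D/Lo/e/L} → row (3,6) (5,2) (3,6) (5,2)
{D/Mid/d/R, D/Lo/d/R} → row (6,5) (4,3) (6,5) (4,3)
{D/Mid/d/L, D/Lo/d/L} → row (6,5) (5,2) (6,5) (5,2)
That's 8 distinct rows out of 24 strategies.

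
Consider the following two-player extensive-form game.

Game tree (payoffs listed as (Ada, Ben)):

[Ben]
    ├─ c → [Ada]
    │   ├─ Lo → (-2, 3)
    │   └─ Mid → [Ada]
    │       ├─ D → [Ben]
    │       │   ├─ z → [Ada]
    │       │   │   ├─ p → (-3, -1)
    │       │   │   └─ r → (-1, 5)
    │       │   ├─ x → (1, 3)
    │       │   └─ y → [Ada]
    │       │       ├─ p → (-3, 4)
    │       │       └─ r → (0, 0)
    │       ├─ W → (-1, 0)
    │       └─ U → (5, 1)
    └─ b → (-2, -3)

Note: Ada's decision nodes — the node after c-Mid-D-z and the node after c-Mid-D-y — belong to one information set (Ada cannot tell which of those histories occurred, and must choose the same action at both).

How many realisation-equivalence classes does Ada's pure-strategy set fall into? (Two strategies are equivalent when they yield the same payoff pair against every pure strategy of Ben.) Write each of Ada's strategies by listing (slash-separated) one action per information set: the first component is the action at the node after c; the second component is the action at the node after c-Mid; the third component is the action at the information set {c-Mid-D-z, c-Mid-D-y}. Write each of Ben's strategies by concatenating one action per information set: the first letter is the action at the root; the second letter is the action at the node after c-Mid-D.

Ada has 12 pure strategies: Lo/D/p, Lo/D/r, Lo/W/p, Lo/W/r, Lo/U/p, Lo/U/r, Mid/D/p, Mid/D/r, Mid/W/p, Mid/W/r, Mid/U/p, Mid/U/r. Columns: cz, cx, cy, bz, bx, by.
{Lo/D/p, Lo/D/r, Lo/W/p, Lo/W/r, Lo/U/p, Lo/U/r} → row (-2,3) (-2,3) (-2,3) (-2,-3) (-2,-3) (-2,-3)
{Mid/D/p} → row (-3,-1) (1,3) (-3,4) (-2,-3) (-2,-3) (-2,-3)
{Mid/D/r} → row (-1,5) (1,3) (0,0) (-2,-3) (-2,-3) (-2,-3)
{Mid/W/p, Mid/W/r} → row (-1,0) (-1,0) (-1,0) (-2,-3) (-2,-3) (-2,-3)
{Mid/U/p, Mid/U/r} → row (5,1) (5,1) (5,1) (-2,-3) (-2,-3) (-2,-3)
That's 5 distinct rows out of 12 strategies.

5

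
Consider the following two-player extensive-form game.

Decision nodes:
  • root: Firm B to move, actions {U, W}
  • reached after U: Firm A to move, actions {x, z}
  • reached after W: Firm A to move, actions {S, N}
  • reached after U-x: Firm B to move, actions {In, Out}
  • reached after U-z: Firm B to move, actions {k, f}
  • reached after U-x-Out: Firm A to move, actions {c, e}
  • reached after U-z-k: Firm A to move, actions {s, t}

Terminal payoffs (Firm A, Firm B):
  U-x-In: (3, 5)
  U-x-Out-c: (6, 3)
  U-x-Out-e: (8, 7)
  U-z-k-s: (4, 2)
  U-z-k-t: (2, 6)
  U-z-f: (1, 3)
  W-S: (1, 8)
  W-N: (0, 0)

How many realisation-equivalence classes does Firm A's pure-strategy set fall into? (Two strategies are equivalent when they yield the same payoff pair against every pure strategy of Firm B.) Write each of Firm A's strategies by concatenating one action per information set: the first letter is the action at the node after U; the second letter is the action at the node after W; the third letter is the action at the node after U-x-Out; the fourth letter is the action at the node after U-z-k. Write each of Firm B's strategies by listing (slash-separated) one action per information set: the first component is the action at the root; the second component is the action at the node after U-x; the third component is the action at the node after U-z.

Firm A has 16 pure strategies: xScs, xSct, xSes, xSet, xNcs, xNct, xNes, xNet, zScs, zSct, zSes, zSet, zNcs, zNct, zNes, zNet. Columns: U/In/k, U/In/f, U/Out/k, U/Out/f, W/In/k, W/In/f, W/Out/k, W/Out/f.
{xScs, xSct} → row (3,5) (3,5) (6,3) (6,3) (1,8) (1,8) (1,8) (1,8)
{xSes, xSet} → row (3,5) (3,5) (8,7) (8,7) (1,8) (1,8) (1,8) (1,8)
{xNcs, xNct} → row (3,5) (3,5) (6,3) (6,3) (0,0) (0,0) (0,0) (0,0)
{xNes, xNet} → row (3,5) (3,5) (8,7) (8,7) (0,0) (0,0) (0,0) (0,0)
{zScs, zSes} → row (4,2) (1,3) (4,2) (1,3) (1,8) (1,8) (1,8) (1,8)
{zSct, zSet} → row (2,6) (1,3) (2,6) (1,3) (1,8) (1,8) (1,8) (1,8)
{zNcs, zNes} → row (4,2) (1,3) (4,2) (1,3) (0,0) (0,0) (0,0) (0,0)
{zNct, zNet} → row (2,6) (1,3) (2,6) (1,3) (0,0) (0,0) (0,0) (0,0)
That's 8 distinct rows out of 16 strategies.

8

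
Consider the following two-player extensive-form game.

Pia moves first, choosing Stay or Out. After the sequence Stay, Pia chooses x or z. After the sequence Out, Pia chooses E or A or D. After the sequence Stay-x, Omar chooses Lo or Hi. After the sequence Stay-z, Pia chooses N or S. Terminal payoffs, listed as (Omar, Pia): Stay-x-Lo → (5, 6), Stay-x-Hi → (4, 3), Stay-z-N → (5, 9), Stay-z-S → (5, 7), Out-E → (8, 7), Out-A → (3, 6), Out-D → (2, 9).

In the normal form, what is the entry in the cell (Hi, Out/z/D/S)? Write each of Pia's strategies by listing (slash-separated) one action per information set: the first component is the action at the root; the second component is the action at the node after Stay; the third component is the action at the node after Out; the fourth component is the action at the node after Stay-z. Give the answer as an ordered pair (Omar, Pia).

(2, 9)

Trace the play path from the root:
  Pia plays Out
  Pia plays D at [Out]
→ terminal payoff (2, 9).
(Omar's choice at the node after Stay-x is never reached on this path, so it doesn't affect the outcome.)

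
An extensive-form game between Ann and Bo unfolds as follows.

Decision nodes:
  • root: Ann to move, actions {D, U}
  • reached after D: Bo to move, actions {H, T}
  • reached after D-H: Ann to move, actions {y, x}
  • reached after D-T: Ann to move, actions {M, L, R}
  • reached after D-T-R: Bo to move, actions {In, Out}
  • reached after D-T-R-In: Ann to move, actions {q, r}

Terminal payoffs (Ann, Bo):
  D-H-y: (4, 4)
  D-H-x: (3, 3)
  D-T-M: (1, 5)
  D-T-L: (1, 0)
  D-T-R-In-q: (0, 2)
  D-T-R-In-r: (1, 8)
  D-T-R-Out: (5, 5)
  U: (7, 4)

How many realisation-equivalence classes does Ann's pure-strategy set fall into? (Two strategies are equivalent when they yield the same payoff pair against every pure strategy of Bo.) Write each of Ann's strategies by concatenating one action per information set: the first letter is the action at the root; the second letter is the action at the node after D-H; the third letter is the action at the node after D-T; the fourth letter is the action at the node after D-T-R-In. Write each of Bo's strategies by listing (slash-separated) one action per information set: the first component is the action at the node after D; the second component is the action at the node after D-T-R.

9

Ann has 24 pure strategies: DyMq, DyMr, DyLq, DyLr, DyRq, DyRr, DxMq, DxMr, DxLq, DxLr, DxRq, DxRr, UyMq, UyMr, UyLq, UyLr, UyRq, UyRr, UxMq, UxMr, UxLq, UxLr, UxRq, UxRr. Columns: H/In, H/Out, T/In, T/Out.
{DyMq, DyMr} → row (4,4) (4,4) (1,5) (1,5)
{DyLq, DyLr} → row (4,4) (4,4) (1,0) (1,0)
{DyRq} → row (4,4) (4,4) (0,2) (5,5)
{DyRr} → row (4,4) (4,4) (1,8) (5,5)
{DxMq, DxMr} → row (3,3) (3,3) (1,5) (1,5)
{DxLq, DxLr} → row (3,3) (3,3) (1,0) (1,0)
{DxRq} → row (3,3) (3,3) (0,2) (5,5)
{DxRr} → row (3,3) (3,3) (1,8) (5,5)
{UyMq, UyMr, UyLq, UyLr, UyRq, UyRr, UxMq, UxMr, UxLq, UxLr, UxRq, UxRr} → row (7,4) (7,4) (7,4) (7,4)
That's 9 distinct rows out of 24 strategies.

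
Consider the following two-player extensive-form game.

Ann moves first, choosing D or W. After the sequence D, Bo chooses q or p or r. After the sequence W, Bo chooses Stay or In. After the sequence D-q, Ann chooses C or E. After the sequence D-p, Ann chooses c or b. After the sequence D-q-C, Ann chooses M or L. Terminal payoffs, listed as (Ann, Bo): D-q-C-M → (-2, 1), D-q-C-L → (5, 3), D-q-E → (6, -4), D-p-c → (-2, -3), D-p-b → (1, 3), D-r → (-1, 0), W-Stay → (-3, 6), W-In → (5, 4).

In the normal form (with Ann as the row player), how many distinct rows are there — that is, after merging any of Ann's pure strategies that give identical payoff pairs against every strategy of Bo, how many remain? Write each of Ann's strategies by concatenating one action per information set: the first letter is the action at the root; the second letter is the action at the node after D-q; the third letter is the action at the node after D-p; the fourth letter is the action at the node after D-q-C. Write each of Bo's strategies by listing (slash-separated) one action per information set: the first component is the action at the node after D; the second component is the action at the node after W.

7

Ann has 16 pure strategies: DCcM, DCcL, DCbM, DCbL, DEcM, DEcL, DEbM, DEbL, WCcM, WCcL, WCbM, WCbL, WEcM, WEcL, WEbM, WEbL. Columns: q/Stay, q/In, p/Stay, p/In, r/Stay, r/In.
{DCcM} → row (-2,1) (-2,1) (-2,-3) (-2,-3) (-1,0) (-1,0)
{DCcL} → row (5,3) (5,3) (-2,-3) (-2,-3) (-1,0) (-1,0)
{DCbM} → row (-2,1) (-2,1) (1,3) (1,3) (-1,0) (-1,0)
{DCbL} → row (5,3) (5,3) (1,3) (1,3) (-1,0) (-1,0)
{DEcM, DEcL} → row (6,-4) (6,-4) (-2,-3) (-2,-3) (-1,0) (-1,0)
{DEbM, DEbL} → row (6,-4) (6,-4) (1,3) (1,3) (-1,0) (-1,0)
{WCcM, WCcL, WCbM, WCbL, WEcM, WEcL, WEbM, WEbL} → row (-3,6) (5,4) (-3,6) (5,4) (-3,6) (5,4)
That's 7 distinct rows out of 16 strategies.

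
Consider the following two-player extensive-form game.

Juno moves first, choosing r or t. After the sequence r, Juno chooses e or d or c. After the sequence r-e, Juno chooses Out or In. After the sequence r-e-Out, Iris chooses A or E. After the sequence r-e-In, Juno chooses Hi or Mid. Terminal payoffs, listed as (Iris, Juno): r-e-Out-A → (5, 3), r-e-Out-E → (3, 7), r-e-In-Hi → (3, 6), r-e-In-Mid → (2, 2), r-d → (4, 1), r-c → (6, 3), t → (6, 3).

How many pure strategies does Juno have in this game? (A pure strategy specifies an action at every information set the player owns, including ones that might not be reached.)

Juno owns the root with actions {r, t} — two choices.
Juno owns the node after r with actions {e, d, c} — three choices.
Juno owns the node after r-e with actions {Out, In} — two choices.
Juno owns the node after r-e-In with actions {Hi, Mid} — two choices.
A pure strategy fixes one action at each information set independently, so the count is the product 2 × 3 × 2 × 2 = 24.

24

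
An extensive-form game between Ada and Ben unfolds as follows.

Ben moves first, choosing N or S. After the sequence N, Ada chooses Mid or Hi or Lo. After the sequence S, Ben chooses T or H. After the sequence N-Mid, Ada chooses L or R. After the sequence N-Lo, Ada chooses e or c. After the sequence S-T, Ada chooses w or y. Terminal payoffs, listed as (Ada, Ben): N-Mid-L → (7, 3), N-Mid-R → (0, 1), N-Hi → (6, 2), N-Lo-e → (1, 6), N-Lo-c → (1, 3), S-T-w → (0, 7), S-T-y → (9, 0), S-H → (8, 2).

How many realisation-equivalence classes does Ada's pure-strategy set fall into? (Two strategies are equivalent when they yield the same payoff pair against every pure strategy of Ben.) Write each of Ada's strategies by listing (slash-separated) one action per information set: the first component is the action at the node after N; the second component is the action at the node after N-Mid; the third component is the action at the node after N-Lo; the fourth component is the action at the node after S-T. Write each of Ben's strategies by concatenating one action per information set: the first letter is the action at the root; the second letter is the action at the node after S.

Ada has 24 pure strategies: Mid/L/e/w, Mid/L/e/y, Mid/L/c/w, Mid/L/c/y, Mid/R/e/w, Mid/R/e/y, Mid/R/c/w, Mid/R/c/y, Hi/L/e/w, Hi/L/e/y, Hi/L/c/w, Hi/L/c/y, Hi/R/e/w, Hi/R/e/y, Hi/R/c/w, Hi/R/c/y, Lo/L/e/w, Lo/L/e/y, Lo/L/c/w, Lo/L/c/y, Lo/R/e/w, Lo/R/e/y, Lo/R/c/w, Lo/R/c/y. Columns: NT, NH, ST, SH.
{Mid/L/e/w, Mid/L/c/w} → row (7,3) (7,3) (0,7) (8,2)
{Mid/L/e/y, Mid/L/c/y} → row (7,3) (7,3) (9,0) (8,2)
{Mid/R/e/w, Mid/R/c/w} → row (0,1) (0,1) (0,7) (8,2)
{Mid/R/e/y, Mid/R/c/y} → row (0,1) (0,1) (9,0) (8,2)
{Hi/L/e/w, Hi/L/c/w, Hi/R/e/w, Hi/R/c/w} → row (6,2) (6,2) (0,7) (8,2)
{Hi/L/e/y, Hi/L/c/y, Hi/R/e/y, Hi/R/c/y} → row (6,2) (6,2) (9,0) (8,2)
{Lo/L/e/w, Lo/R/e/w} → row (1,6) (1,6) (0,7) (8,2)
{Lo/L/e/y, Lo/R/e/y} → row (1,6) (1,6) (9,0) (8,2)
{Lo/L/c/w, Lo/R/c/w} → row (1,3) (1,3) (0,7) (8,2)
{Lo/L/c/y, Lo/R/c/y} → row (1,3) (1,3) (9,0) (8,2)
That's 10 distinct rows out of 24 strategies.

10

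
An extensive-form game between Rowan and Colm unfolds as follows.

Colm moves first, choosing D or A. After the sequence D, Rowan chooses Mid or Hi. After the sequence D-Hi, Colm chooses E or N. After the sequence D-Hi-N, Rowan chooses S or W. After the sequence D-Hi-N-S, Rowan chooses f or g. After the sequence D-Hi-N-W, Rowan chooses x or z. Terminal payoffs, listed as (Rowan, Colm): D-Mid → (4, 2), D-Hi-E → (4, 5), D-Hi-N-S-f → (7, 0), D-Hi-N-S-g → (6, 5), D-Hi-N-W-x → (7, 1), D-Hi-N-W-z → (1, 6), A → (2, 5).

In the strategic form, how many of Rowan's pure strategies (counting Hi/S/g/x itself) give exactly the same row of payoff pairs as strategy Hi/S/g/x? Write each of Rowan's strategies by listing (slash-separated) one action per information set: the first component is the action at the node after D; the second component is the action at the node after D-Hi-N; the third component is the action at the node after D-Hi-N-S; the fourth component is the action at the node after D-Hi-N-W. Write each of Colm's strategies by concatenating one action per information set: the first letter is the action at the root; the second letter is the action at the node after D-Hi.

Row for Hi/S/g/x (columns DE, DN, AE, AN): (4,5) (6,5) (2,5) (2,5).
Under Hi/S/g/x, Rowan's choice at the node after D-Hi-N-W can never be reached regardless of what Colm does, so varying those choices leaves every outcome unchanged.
Holding the reachable choices fixed and varying the unreachable one freely already gives 2 equivalent strategies.
No other strategy reproduces this row, so those 2 are the full class: Hi/S/g/x, Hi/S/g/z.

2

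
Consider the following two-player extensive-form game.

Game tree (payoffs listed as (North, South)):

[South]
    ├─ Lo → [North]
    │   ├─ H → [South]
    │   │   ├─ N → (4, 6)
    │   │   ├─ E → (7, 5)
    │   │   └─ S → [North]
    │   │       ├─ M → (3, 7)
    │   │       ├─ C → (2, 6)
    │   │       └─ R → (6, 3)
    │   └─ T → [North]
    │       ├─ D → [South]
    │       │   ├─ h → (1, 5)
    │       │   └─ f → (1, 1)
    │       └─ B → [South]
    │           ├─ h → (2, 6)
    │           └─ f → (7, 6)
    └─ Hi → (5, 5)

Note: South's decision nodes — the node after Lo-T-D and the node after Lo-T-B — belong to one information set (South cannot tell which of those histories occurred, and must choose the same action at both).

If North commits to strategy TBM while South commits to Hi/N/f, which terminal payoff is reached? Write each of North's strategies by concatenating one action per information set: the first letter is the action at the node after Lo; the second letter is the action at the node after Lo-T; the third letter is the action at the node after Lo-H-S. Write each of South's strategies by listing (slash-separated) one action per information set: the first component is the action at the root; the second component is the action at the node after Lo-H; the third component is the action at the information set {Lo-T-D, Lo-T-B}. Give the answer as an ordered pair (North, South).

Trace the play path from the root:
  South plays Hi
→ terminal payoff (5, 5).
(North's choice at the node after Lo is never reached on this path, so it doesn't affect the outcome.)

(5, 5)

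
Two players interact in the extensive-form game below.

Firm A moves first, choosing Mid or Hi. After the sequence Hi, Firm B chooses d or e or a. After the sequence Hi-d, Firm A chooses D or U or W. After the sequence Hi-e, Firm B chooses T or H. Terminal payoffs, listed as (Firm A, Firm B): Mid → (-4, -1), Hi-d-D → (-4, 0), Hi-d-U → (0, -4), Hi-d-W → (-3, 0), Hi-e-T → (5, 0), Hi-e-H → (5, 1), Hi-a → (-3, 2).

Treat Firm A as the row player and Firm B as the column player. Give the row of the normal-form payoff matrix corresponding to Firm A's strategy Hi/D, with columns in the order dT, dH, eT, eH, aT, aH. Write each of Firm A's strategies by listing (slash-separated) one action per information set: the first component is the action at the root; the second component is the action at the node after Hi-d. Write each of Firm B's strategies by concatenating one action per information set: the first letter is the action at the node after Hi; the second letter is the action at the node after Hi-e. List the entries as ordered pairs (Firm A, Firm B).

vs dT: Firm A plays Hi → Firm B plays d at [Hi] → Firm A plays D at [Hi-d] → (-4, 0)
vs dH: Firm A plays Hi → Firm B plays d at [Hi] → Firm A plays D at [Hi-d] → (-4, 0)
vs eT: Firm A plays Hi → Firm B plays e at [Hi] → Firm B plays T at [Hi-e] → (5, 0)
vs eH: Firm A plays Hi → Firm B plays e at [Hi] → Firm B plays H at [Hi-e] → (5, 1)
vs aT: Firm A plays Hi → Firm B plays a at [Hi] → (-3, 2)
vs aH: Firm A plays Hi → Firm B plays a at [Hi] → (-3, 2)

(-4,0) (-4,0) (5,0) (5,1) (-3,2) (-3,2)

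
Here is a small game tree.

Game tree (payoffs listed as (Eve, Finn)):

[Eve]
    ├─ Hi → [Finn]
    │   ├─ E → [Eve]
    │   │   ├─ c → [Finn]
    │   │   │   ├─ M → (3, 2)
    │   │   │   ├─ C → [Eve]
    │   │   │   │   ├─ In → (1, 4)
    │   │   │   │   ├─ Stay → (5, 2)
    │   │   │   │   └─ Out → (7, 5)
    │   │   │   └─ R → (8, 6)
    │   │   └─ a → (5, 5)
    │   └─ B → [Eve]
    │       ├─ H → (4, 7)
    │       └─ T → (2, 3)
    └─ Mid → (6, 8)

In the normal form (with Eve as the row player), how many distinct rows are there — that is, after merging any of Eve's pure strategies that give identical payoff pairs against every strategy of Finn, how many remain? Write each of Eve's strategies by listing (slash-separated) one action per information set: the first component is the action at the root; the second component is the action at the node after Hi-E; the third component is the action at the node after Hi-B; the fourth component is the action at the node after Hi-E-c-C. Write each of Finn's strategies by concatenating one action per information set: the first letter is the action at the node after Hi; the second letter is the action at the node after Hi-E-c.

Eve has 24 pure strategies: Hi/c/H/In, Hi/c/H/Stay, Hi/c/H/Out, Hi/c/T/In, Hi/c/T/Stay, Hi/c/T/Out, Hi/a/H/In, Hi/a/H/Stay, Hi/a/H/Out, Hi/a/T/In, Hi/a/T/Stay, Hi/a/T/Out, Mid/c/H/In, Mid/c/H/Stay, Mid/c/H/Out, Mid/c/T/In, Mid/c/T/Stay, Mid/c/T/Out, Mid/a/H/In, Mid/a/H/Stay, Mid/a/H/Out, Mid/a/T/In, Mid/a/T/Stay, Mid/a/T/Out. Columns: EM, EC, ER, BM, BC, BR.
{Hi/c/H/In} → row (3,2) (1,4) (8,6) (4,7) (4,7) (4,7)
{Hi/c/H/Stay} → row (3,2) (5,2) (8,6) (4,7) (4,7) (4,7)
{Hi/c/H/Out} → row (3,2) (7,5) (8,6) (4,7) (4,7) (4,7)
{Hi/c/T/In} → row (3,2) (1,4) (8,6) (2,3) (2,3) (2,3)
{Hi/c/T/Stay} → row (3,2) (5,2) (8,6) (2,3) (2,3) (2,3)
{Hi/c/T/Out} → row (3,2) (7,5) (8,6) (2,3) (2,3) (2,3)
{Hi/a/H/In, Hi/a/H/Stay, Hi/a/H/Out} → row (5,5) (5,5) (5,5) (4,7) (4,7) (4,7)
{Hi/a/T/In, Hi/a/T/Stay, Hi/a/T/Out} → row (5,5) (5,5) (5,5) (2,3) (2,3) (2,3)
{Mid/c/H/In, Mid/c/H/Stay, Mid/c/H/Out, Mid/c/T/In, Mid/c/T/Stay, Mid/c/T/Out, Mid/a/H/In, Mid/a/H/Stay, Mid/a/H/Out, Mid/a/T/In, Mid/a/T/Stay, Mid/a/T/Out} → row (6,8) (6,8) (6,8) (6,8) (6,8) (6,8)
That's 9 distinct rows out of 24 strategies.

9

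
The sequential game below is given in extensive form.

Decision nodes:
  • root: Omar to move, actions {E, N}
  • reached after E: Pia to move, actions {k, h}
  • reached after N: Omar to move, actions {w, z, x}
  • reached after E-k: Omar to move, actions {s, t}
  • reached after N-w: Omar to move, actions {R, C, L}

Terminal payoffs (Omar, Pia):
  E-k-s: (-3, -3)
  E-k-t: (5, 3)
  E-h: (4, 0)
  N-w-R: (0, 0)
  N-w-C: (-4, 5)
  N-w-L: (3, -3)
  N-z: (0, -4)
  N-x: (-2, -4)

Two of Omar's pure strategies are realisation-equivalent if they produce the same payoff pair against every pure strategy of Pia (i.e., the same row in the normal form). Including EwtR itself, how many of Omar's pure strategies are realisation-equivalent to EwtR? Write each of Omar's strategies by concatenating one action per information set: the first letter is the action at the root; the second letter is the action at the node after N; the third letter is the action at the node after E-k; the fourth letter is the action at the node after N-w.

9

Row for EwtR (columns k, h): (5,3) (4,0).
Under EwtR, Omar's choice at the node after N and at the node after N-w can never be reached regardless of what Pia does, so varying those choices leaves every outcome unchanged.
Holding the reachable choices fixed and varying the unreachable ones freely already gives 3 × 3 = 9 equivalent strategies.
No other strategy reproduces this row, so those 9 are the full class: EwtR, EwtC, EwtL, EztR, EztC, EztL, ExtR, ExtC, ExtL.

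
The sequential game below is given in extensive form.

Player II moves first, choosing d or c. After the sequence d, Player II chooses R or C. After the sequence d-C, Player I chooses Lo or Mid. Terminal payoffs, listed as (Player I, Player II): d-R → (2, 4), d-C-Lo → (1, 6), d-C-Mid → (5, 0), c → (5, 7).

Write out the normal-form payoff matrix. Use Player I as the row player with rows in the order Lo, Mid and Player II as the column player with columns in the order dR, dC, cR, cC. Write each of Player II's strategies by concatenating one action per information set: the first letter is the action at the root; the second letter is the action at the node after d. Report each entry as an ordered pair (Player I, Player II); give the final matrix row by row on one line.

Lo: (2,4) (1,6) (5,7) (5,7) | Mid: (2,4) (5,0) (5,7) (5,7)

Row Lo: dR→(2,4), dC→(1,6), cR→(5,7), cC→(5,7)
Row Mid: dR→(2,4), dC→(5,0), cR→(5,7), cC→(5,7)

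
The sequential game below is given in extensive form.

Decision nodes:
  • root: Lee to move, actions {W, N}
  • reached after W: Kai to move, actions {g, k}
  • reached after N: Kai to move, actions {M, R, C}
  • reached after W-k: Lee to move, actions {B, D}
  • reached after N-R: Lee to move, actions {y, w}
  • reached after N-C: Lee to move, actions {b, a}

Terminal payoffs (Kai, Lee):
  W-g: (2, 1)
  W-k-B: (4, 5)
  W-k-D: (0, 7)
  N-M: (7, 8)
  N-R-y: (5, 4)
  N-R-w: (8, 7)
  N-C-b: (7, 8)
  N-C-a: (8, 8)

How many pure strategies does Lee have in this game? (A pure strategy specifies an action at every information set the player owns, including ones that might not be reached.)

Lee owns the root with actions {W, N} — two choices.
Lee owns the node after W-k with actions {B, D} — two choices.
Lee owns the node after N-R with actions {y, w} — two choices.
Lee owns the node after N-C with actions {b, a} — two choices.
A pure strategy fixes one action at each information set independently, so the count is the product 2 × 2 × 2 × 2 = 16.

16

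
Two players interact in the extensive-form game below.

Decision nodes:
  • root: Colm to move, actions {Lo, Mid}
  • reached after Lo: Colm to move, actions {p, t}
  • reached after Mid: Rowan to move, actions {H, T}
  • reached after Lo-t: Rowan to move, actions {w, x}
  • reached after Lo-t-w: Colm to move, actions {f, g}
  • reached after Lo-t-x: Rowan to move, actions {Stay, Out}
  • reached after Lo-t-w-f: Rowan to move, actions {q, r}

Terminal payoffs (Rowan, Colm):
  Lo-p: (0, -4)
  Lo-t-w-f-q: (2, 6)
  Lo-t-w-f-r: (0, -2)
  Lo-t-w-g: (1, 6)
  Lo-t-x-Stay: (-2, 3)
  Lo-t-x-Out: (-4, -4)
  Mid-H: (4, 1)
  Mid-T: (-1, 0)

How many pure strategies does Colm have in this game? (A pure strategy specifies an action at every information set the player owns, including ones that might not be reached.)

Colm owns the root with actions {Lo, Mid} — two choices.
Colm owns the node after Lo with actions {p, t} — two choices.
Colm owns the node after Lo-t-w with actions {f, g} — two choices.
A pure strategy fixes one action at each information set independently, so the count is the product 2 × 2 × 2 = 8.
(For reference, Rowan has 16 pure strategies, giving a 8×16 normal-form matrix.)

8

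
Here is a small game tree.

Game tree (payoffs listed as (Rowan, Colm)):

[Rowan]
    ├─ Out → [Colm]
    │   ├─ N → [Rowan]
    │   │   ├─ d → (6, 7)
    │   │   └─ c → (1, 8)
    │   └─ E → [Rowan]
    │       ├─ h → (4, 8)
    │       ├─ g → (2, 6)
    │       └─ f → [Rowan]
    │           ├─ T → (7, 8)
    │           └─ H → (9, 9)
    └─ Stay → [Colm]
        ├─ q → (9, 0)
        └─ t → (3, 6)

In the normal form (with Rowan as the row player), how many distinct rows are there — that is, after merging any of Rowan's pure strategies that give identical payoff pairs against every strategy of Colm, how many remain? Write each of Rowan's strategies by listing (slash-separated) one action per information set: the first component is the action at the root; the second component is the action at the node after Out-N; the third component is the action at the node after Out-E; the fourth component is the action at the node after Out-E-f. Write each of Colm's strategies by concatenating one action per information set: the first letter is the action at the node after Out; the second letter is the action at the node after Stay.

9

Rowan has 24 pure strategies: Out/d/h/T, Out/d/h/H, Out/d/g/T, Out/d/g/H, Out/d/f/T, Out/d/f/H, Out/c/h/T, Out/c/h/H, Out/c/g/T, Out/c/g/H, Out/c/f/T, Out/c/f/H, Stay/d/h/T, Stay/d/h/H, Stay/d/g/T, Stay/d/g/H, Stay/d/f/T, Stay/d/f/H, Stay/c/h/T, Stay/c/h/H, Stay/c/g/T, Stay/c/g/H, Stay/c/f/T, Stay/c/f/H. Columns: Nq, Nt, Eq, Et.
{Out/d/h/T, Out/d/h/H} → row (6,7) (6,7) (4,8) (4,8)
{Out/d/g/T, Out/d/g/H} → row (6,7) (6,7) (2,6) (2,6)
{Out/d/f/T} → row (6,7) (6,7) (7,8) (7,8)
{Out/d/f/H} → row (6,7) (6,7) (9,9) (9,9)
{Out/c/h/T, Out/c/h/H} → row (1,8) (1,8) (4,8) (4,8)
{Out/c/g/T, Out/c/g/H} → row (1,8) (1,8) (2,6) (2,6)
{Out/c/f/T} → row (1,8) (1,8) (7,8) (7,8)
{Out/c/f/H} → row (1,8) (1,8) (9,9) (9,9)
{Stay/d/h/T, Stay/d/h/H, Stay/d/g/T, Stay/d/g/H, Stay/d/f/T, Stay/d/f/H, Stay/c/h/T, Stay/c/h/H, Stay/c/g/T, Stay/c/g/H, Stay/c/f/T, Stay/c/f/H} → row (9,0) (3,6) (9,0) (3,6)
That's 9 distinct rows out of 24 strategies.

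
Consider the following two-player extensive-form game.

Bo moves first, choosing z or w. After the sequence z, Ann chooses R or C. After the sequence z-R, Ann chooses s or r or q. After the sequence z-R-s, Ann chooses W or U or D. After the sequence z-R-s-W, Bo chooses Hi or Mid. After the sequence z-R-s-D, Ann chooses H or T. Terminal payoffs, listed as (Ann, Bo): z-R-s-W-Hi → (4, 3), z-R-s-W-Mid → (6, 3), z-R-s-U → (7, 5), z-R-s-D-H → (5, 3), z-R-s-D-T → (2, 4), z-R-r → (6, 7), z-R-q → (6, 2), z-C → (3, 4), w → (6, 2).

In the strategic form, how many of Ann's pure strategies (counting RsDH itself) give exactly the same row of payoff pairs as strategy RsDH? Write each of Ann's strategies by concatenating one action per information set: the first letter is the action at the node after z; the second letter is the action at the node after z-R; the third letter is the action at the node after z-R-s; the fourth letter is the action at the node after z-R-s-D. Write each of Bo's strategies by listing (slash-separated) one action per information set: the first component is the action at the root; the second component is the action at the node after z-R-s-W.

Row for RsDH (columns z/Hi, z/Mid, w/Hi, w/Mid): (5,3) (5,3) (6,2) (6,2).
Every one of Ann's information sets is on the play path for some reply by Bo when Ann follows RsDH.
Changing the action at any of them therefore changes at least one column, so only RsDH itself gives this row.

1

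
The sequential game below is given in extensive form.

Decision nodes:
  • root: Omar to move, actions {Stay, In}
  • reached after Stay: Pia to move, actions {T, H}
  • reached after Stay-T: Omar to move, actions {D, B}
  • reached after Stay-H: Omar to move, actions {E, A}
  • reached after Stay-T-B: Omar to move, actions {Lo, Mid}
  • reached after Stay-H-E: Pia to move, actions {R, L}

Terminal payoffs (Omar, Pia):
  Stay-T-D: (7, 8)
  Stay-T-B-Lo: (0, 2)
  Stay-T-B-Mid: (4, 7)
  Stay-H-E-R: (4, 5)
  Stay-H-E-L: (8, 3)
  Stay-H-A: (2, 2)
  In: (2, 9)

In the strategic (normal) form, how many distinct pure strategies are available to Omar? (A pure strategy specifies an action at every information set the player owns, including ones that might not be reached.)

Omar owns the root with actions {Stay, In} — two choices.
Omar owns the node after Stay-T with actions {D, B} — two choices.
Omar owns the node after Stay-H with actions {E, A} — two choices.
Omar owns the node after Stay-T-B with actions {Lo, Mid} — two choices.
A pure strategy fixes one action at each information set independently, so the count is the product 2 × 2 × 2 × 2 = 16.

16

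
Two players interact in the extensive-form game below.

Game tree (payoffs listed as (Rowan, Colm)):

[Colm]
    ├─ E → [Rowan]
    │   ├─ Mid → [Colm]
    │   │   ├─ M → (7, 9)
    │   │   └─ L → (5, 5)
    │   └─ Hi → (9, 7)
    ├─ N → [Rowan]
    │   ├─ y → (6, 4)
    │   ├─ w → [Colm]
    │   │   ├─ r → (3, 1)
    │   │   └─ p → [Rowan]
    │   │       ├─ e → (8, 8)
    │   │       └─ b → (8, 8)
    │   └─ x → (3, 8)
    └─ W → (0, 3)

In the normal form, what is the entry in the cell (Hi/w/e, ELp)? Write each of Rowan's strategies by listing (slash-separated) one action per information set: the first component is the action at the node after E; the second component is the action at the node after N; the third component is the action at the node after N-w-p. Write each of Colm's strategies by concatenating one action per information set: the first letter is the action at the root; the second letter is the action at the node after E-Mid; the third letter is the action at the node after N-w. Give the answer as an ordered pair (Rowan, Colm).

(9, 7)

Trace the play path from the root:
  Colm plays E
  Rowan plays Hi at [E]
→ terminal payoff (9, 7).
(Rowan's choice at the node after N is never reached on this path, so it doesn't affect the outcome.)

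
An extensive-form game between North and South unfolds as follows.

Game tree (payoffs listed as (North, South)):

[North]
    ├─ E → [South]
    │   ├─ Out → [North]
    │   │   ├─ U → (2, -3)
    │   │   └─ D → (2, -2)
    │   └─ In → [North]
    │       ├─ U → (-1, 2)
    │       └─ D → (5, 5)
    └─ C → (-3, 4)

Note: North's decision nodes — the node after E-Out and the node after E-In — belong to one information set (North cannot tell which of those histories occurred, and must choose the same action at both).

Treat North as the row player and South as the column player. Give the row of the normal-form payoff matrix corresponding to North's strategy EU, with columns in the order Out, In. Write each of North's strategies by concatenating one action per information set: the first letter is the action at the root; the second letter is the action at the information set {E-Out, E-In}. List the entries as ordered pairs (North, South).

(2,-3) (-1,2)

vs Out: North plays E → South plays Out at [E] → North plays U at [E-Out] → (2, -3)
vs In: North plays E → South plays In at [E] → North plays U at [E-In] → (-1, 2)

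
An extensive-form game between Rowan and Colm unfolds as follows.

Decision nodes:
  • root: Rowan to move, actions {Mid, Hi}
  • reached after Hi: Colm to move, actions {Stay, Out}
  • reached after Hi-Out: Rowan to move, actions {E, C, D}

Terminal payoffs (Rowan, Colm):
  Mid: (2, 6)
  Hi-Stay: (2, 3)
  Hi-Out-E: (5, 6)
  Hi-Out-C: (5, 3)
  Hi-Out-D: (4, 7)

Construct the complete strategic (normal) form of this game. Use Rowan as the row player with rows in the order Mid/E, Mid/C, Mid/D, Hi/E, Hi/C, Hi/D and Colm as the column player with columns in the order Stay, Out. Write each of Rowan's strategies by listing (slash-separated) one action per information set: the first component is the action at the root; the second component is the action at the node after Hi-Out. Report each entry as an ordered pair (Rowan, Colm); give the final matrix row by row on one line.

          Stay      Out
Mid/E    (2,6)    (2,6)
Mid/C    (2,6)    (2,6)
Mid/D    (2,6)    (2,6)
 Hi/E    (2,3)    (5,6)
 Hi/C    (2,3)    (5,3)
 Hi/D    (2,3)    (4,7)

Mid/E: (2,6) (2,6) | Mid/C: (2,6) (2,6) | Mid/D: (2,6) (2,6) | Hi/E: (2,3) (5,6) | Hi/C: (2,3) (5,3) | Hi/D: (2,3) (4,7)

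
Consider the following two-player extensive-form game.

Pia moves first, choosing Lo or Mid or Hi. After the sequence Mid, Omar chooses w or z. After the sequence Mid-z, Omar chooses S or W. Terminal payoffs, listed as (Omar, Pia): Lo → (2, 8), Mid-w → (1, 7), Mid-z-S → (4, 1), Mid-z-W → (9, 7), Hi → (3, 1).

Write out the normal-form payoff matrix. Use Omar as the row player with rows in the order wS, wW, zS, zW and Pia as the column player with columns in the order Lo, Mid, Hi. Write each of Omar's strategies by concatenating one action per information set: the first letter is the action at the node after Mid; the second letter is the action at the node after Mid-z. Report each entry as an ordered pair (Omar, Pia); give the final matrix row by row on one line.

Row wS: Lo→(2,8), Mid→(1,7), Hi→(3,1)
Row wW: Lo→(2,8), Mid→(1,7), Hi→(3,1)
Row zS: Lo→(2,8), Mid→(4,1), Hi→(3,1)
Row zW: Lo→(2,8), Mid→(9,7), Hi→(3,1)

wS: (2,8) (1,7) (3,1) | wW: (2,8) (1,7) (3,1) | zS: (2,8) (4,1) (3,1) | zW: (2,8) (9,7) (3,1)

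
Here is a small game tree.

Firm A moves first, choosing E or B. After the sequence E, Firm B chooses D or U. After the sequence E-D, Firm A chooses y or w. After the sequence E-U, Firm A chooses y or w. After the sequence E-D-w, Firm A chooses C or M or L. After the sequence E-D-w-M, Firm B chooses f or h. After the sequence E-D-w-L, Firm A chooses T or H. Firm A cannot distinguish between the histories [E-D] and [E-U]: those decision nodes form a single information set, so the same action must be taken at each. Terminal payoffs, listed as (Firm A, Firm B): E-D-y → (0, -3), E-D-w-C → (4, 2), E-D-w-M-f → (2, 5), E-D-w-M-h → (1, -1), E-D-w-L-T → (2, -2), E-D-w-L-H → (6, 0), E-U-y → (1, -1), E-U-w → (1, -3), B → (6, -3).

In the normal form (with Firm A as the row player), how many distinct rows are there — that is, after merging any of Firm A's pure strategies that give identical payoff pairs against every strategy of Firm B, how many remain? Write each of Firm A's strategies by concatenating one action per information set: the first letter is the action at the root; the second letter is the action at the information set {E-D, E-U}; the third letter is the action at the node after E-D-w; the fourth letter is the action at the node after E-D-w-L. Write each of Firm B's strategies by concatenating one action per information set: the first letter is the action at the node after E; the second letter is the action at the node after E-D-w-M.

Firm A has 24 pure strategies: EyCT, EyCH, EyMT, EyMH, EyLT, EyLH, EwCT, EwCH, EwMT, EwMH, EwLT, EwLH, ByCT, ByCH, ByMT, ByMH, ByLT, ByLH, BwCT, BwCH, BwMT, BwMH, BwLT, BwLH. Columns: Df, Dh, Uf, Uh.
{EyCT, EyCH, EyMT, EyMH, EyLT, EyLH} → row (0,-3) (0,-3) (1,-1) (1,-1)
{EwCT, EwCH} → row (4,2) (4,2) (1,-3) (1,-3)
{EwMT, EwMH} → row (2,5) (1,-1) (1,-3) (1,-3)
{EwLT} → row (2,-2) (2,-2) (1,-3) (1,-3)
{EwLH} → row (6,0) (6,0) (1,-3) (1,-3)
{ByCT, ByCH, ByMT, ByMH, ByLT, ByLH, BwCT, BwCH, BwMT, BwMH, BwLT, BwLH} → row (6,-3) (6,-3) (6,-3) (6,-3)
That's 6 distinct rows out of 24 strategies.

6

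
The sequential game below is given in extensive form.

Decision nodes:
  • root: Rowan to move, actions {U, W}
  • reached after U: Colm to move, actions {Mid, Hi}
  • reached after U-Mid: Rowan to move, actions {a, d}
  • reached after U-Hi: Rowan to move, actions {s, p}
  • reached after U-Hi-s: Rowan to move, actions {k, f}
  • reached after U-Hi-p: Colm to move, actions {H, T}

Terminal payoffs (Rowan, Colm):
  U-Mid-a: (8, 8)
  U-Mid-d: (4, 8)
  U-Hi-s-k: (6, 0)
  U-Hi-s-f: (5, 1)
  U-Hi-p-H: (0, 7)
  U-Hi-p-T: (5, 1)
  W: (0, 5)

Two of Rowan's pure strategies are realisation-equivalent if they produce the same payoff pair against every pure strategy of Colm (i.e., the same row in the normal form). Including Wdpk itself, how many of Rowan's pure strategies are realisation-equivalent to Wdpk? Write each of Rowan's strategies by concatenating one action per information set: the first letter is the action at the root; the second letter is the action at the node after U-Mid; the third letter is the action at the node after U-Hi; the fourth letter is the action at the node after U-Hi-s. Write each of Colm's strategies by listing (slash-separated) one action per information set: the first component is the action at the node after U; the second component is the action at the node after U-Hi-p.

Row for Wdpk (columns Mid/H, Mid/T, Hi/H, Hi/T): (0,5) (0,5) (0,5) (0,5).
Under Wdpk, Rowan's choice at the node after U-Mid and at the node after U-Hi and at the node after U-Hi-s can never be reached regardless of what Colm does, so varying those choices leaves every outcome unchanged.
Holding the reachable choices fixed and varying the unreachable ones freely already gives 2 × 2 × 2 = 8 equivalent strategies.
No other strategy reproduces this row, so those 8 are the full class: Wask, Wasf, Wapk, Wapf, Wdsk, Wdsf, Wdpk, Wdpf.

8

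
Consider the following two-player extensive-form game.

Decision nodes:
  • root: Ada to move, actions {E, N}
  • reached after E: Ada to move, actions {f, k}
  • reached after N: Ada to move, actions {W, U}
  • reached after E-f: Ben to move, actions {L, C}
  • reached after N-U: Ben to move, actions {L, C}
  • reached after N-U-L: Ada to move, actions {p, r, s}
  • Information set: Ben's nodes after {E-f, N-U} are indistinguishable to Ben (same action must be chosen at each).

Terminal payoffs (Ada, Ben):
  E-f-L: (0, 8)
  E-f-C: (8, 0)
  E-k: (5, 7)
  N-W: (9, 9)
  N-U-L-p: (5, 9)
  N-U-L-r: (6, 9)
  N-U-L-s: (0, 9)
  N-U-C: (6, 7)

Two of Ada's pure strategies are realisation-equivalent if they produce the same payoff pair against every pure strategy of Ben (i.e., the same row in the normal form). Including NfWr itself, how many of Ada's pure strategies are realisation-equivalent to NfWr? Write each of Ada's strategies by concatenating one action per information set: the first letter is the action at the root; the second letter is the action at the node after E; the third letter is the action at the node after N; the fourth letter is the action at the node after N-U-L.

Row for NfWr (columns L, C): (9,9) (9,9).
Under NfWr, Ada's choice at the node after E and at the node after N-U-L can never be reached regardless of what Ben does, so varying those choices leaves every outcome unchanged.
Holding the reachable choices fixed and varying the unreachable ones freely already gives 2 × 3 = 6 equivalent strategies.
No other strategy reproduces this row, so those 6 are the full class: NfWp, NfWr, NfWs, NkWp, NkWr, NkWs.

6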